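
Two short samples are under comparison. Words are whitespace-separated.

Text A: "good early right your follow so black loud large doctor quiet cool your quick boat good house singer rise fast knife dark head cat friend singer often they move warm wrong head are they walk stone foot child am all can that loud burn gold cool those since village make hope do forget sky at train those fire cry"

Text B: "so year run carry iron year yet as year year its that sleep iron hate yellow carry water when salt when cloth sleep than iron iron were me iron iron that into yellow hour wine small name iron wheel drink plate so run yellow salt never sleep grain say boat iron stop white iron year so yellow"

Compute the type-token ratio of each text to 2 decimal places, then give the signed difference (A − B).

TTR(A) = 51/59 = 0.86
TTR(B) = 33/57 = 0.58
Difference = 0.86 − 0.58 = 0.28

0.28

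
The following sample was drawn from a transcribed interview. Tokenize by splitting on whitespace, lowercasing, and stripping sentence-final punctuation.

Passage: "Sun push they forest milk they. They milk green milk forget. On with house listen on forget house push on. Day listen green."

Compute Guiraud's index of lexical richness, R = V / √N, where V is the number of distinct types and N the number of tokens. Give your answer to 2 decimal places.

N = 23, V = 12.
√N = 4.795832
R = 12 / 4.795832 = 2.50

2.50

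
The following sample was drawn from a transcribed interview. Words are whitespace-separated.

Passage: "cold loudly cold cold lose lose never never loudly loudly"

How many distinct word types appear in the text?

Distinct types: {cold, lose, loudly, never}
V = 4

4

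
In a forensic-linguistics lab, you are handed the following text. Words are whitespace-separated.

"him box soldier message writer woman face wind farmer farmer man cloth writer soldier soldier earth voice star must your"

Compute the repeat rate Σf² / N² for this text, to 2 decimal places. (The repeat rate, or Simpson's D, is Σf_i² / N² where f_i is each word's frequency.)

0.08

Frequencies: soldier:3, writer:2, farmer:2, him:1, box:1, message:1, woman:1, face:1, wind:1, man:1, cloth:1, earth:1, voice:1, star:1, must:1, your:1
Σf² = 30; N² = 400
Repeat rate = 30 / 400 = 0.08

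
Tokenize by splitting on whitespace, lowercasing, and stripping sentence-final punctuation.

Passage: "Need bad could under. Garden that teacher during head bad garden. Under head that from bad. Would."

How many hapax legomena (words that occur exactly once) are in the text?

6

Frequencies: bad:3, under:2, garden:2, that:2, head:2, need:1, could:1, teacher:1, during:1, from:1, would:1
Hapax (freq=1): could, during, from, need, teacher, would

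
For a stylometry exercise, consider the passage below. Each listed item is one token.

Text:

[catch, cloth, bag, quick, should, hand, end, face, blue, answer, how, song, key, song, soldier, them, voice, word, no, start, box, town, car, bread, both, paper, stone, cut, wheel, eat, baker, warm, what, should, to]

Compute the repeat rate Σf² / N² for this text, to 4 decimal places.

Frequencies: should:2, song:2, catch:1, cloth:1, bag:1, quick:1, hand:1, end:1, face:1, blue:1, answer:1, how:1, key:1, soldier:1, them:1, voice:1, word:1, no:1, start:1, box:1, … (13 more, each freq 1)
Σf² = 39; N² = 1225
Repeat rate = 39 / 1225 = 0.0318

0.0318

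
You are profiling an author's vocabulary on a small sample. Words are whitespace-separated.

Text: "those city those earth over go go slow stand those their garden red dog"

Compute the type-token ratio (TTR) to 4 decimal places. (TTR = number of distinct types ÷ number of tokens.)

N = 14 tokens, V = 11 types.
TTR = V / N = 11 / 14 = 0.7857

0.7857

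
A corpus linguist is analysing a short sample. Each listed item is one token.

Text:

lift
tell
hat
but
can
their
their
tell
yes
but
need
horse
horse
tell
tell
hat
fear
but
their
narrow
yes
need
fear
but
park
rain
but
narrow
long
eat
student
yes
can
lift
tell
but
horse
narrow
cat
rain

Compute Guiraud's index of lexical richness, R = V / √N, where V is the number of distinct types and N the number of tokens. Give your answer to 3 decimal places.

N = 40, V = 17.
√N = 6.324555
R = 17 / 6.324555 = 2.688

2.688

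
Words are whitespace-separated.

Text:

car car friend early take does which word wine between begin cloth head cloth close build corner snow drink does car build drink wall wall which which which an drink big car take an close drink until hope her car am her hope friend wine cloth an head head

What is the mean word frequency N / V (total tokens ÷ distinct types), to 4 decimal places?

2.0417

N = 49 tokens, V = 24 types.
Mean frequency = N / V = 49 / 24 = 2.0417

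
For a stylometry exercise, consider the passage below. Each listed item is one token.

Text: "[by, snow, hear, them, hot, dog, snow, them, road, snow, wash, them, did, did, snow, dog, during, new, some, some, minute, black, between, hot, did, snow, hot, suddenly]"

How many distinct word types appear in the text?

Distinct types: {between, black, by, did, dog, during, hear, hot, minute, new, road, snow, some, suddenly, them, wash}
V = 16

16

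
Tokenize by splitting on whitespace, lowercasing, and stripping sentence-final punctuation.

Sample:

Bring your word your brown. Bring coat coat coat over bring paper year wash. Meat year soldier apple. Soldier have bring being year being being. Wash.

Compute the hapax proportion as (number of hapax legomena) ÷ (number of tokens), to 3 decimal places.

Frequencies: bring:4, coat:3, year:3, being:3, your:2, wash:2, soldier:2, word:1, brown:1, over:1, paper:1, meat:1, apple:1, have:1
Hapax count = 7; token count = 26.
Ratio = 7 / 26 = 0.269

0.269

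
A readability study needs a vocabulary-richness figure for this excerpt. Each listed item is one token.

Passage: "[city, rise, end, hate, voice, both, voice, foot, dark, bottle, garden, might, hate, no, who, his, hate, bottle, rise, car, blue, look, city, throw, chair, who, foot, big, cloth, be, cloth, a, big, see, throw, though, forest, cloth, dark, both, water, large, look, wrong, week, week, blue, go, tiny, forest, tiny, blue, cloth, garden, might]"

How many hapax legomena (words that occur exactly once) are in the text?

Frequencies: cloth:4, hate:3, blue:3, city:2, rise:2, voice:2, both:2, foot:2, dark:2, bottle:2, garden:2, might:2, who:2, look:2, throw:2, big:2, forest:2, week:2, tiny:2, end:1, … (12 more, each freq 1)
Hapax (freq=1): a, be, car, chair, end, go, his, large, no, see, though, water, wrong

13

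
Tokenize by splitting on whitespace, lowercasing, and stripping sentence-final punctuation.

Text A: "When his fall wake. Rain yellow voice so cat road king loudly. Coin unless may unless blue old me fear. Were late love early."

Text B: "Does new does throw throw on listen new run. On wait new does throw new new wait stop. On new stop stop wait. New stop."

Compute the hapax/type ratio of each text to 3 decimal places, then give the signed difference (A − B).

0.707

A: hapax=22, V=23, ratio=0.957
B: hapax=2, V=8, ratio=0.250
Difference = 0.957 − 0.250 = 0.707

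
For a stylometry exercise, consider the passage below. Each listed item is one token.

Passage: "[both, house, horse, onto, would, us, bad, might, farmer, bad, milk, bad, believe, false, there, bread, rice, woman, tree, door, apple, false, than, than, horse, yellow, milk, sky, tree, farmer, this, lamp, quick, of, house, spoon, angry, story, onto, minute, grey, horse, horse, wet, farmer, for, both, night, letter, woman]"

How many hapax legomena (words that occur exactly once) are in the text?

24

Frequencies: horse:4, bad:3, farmer:3, both:2, house:2, onto:2, milk:2, false:2, woman:2, tree:2, than:2, would:1, us:1, might:1, believe:1, there:1, bread:1, rice:1, door:1, apple:1, … (15 more, each freq 1)
Hapax (freq=1): angry, apple, believe, bread, door, for, grey, lamp, letter, might, minute, night, of, quick, rice, sky, spoon, story, there, this, us, wet, would, yellow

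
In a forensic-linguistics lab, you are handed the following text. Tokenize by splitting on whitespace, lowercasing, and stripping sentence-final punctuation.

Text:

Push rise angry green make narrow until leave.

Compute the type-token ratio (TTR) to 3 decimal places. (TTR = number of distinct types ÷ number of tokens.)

1.000

N = 8 tokens, V = 8 types.
TTR = V / N = 8 / 8 = 1.000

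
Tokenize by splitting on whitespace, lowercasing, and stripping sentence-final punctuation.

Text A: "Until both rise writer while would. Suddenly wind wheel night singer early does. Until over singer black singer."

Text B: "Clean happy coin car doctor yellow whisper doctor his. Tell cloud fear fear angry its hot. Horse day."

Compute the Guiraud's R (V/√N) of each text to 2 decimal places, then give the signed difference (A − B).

-0.23

A: V=15, N=18, R=3.54
B: V=16, N=18, R=3.77
Difference = 3.54 − 3.77 = -0.23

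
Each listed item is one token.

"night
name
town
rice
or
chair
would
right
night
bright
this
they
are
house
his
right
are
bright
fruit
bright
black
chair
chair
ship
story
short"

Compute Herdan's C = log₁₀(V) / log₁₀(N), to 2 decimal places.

N = 26, V = 19.
log₁₀(V) = 1.278754, log₁₀(N) = 1.414973
C = 1.278754 / 1.414973 = 0.90

0.90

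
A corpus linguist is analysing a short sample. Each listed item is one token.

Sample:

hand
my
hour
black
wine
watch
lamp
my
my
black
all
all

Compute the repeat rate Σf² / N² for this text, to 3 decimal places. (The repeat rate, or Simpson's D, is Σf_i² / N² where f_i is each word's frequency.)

Frequencies: my:3, black:2, all:2, hand:1, hour:1, wine:1, watch:1, lamp:1
Σf² = 22; N² = 144
Repeat rate = 22 / 144 = 0.153

0.153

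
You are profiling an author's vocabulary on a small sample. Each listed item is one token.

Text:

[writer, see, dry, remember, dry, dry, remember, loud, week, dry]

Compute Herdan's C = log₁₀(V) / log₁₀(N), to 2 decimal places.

0.78

N = 10, V = 6.
log₁₀(V) = 0.778151, log₁₀(N) = 1.000000
C = 0.778151 / 1.000000 = 0.78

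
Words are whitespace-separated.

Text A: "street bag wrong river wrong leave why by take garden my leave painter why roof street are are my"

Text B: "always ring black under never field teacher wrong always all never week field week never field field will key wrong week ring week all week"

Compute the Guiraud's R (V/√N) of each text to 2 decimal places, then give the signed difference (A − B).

A: V=13, N=19, R=2.98
B: V=12, N=25, R=2.40
Difference = 2.98 − 2.40 = 0.58

0.58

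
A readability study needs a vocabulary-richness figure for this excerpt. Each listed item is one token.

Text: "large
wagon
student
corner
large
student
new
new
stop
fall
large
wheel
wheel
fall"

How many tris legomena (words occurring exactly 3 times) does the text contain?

Frequencies: large:3, student:2, new:2, fall:2, wheel:2, wagon:1, corner:1, stop:1
Words with frequency 3: large

1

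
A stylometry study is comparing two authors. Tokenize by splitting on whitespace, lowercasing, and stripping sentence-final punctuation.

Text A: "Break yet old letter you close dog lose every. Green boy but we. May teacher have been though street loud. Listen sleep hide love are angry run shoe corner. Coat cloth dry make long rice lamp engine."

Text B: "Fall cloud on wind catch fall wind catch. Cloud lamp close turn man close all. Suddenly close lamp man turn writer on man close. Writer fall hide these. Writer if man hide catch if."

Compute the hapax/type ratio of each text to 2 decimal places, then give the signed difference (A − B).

0.80

A: hapax=37, V=37, ratio=1.00
B: hapax=3, V=15, ratio=0.20
Difference = 1.00 − 0.20 = 0.80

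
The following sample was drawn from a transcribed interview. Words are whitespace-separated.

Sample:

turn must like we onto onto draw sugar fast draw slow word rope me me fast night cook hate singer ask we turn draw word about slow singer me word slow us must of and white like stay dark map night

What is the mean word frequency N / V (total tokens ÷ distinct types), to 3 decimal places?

N = 41 tokens, V = 25 types.
Mean frequency = N / V = 41 / 25 = 1.640

1.640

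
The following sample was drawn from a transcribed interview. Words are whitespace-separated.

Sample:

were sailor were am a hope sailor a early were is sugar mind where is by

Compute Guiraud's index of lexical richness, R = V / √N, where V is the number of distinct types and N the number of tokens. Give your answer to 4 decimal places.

N = 16, V = 11.
√N = 4.000000
R = 11 / 4.000000 = 2.7500

2.7500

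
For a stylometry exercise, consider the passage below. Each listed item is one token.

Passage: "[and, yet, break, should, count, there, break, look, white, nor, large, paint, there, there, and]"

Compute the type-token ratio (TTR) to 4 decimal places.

0.7333

N = 15 tokens, V = 11 types.
TTR = V / N = 11 / 15 = 0.7333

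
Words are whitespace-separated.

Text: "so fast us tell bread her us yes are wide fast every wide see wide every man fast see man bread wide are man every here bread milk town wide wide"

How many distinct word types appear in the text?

15

Distinct types: {are, bread, every, fast, her, here, man, milk, see, so, tell, town, us, wide, yes}
V = 15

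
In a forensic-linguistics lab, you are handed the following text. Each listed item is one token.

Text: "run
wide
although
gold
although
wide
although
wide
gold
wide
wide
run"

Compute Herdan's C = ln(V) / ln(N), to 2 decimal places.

N = 12, V = 4.
ln(V) = 1.386294, ln(N) = 2.484907
C = 1.386294 / 2.484907 = 0.56

0.56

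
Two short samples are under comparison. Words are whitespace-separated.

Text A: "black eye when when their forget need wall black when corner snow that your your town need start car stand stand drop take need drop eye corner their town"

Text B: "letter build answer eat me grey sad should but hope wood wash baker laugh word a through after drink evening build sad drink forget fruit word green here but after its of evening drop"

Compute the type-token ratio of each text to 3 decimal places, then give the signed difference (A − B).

TTR(A) = 17/29 = 0.586
TTR(B) = 27/34 = 0.794
Difference = 0.586 − 0.794 = -0.208

-0.208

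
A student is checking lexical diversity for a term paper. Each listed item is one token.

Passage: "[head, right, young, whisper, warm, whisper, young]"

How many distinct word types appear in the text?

Distinct types: {head, right, warm, whisper, young}
V = 5

5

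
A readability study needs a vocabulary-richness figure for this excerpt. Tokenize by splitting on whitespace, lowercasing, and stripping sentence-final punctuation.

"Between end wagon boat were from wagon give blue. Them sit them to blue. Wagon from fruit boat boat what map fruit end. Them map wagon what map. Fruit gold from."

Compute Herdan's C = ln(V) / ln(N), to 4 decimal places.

0.7886

N = 31, V = 15.
ln(V) = 2.708050, ln(N) = 3.433987
C = 2.708050 / 3.433987 = 0.7886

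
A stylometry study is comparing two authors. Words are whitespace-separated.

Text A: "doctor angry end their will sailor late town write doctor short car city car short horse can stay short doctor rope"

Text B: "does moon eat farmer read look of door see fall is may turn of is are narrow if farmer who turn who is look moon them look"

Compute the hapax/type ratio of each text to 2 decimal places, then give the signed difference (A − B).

A: hapax=13, V=16, ratio=0.81
B: hapax=11, V=18, ratio=0.61
Difference = 0.81 − 0.61 = 0.20

0.20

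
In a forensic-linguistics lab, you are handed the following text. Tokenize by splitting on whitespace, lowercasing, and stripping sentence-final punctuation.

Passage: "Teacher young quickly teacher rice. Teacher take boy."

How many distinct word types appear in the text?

6

Distinct types: {boy, quickly, rice, take, teacher, young}
V = 6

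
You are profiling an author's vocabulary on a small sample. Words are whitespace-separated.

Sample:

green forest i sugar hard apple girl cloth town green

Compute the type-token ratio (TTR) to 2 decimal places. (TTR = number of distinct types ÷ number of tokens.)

N = 10 tokens, V = 9 types.
TTR = V / N = 9 / 10 = 0.90

0.90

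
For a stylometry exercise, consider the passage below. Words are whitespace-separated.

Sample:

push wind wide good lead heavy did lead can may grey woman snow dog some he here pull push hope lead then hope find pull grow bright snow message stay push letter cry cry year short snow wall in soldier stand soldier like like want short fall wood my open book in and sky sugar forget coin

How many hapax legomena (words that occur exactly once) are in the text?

34

Frequencies: push:3, lead:3, snow:3, pull:2, hope:2, cry:2, short:2, in:2, soldier:2, like:2, wind:1, wide:1, good:1, heavy:1, did:1, can:1, may:1, grey:1, woman:1, dog:1, … (24 more, each freq 1)
Hapax (freq=1): and, book, bright, can, coin, did, dog, fall, find, forget, good, grey, grow, he, heavy, here, letter, may, message, my, open, sky, some, stand, stay, sugar, then, wall, want, wide, wind, woman, wood, year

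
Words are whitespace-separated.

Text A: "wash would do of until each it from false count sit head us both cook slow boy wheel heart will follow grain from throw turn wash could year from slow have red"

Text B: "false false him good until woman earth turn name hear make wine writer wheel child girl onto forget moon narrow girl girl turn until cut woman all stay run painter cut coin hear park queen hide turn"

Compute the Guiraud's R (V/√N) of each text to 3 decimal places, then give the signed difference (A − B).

0.347

A: V=28, N=32, R=4.950
B: V=28, N=37, R=4.603
Difference = 4.950 − 4.603 = 0.347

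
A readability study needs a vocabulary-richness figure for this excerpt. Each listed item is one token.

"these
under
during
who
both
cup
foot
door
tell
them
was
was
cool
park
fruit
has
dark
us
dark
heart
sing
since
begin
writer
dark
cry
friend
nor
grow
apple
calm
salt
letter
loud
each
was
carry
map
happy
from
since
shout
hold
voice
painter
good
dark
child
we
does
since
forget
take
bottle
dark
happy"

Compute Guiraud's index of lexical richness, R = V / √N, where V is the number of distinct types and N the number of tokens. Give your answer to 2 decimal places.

N = 56, V = 47.
√N = 7.483315
R = 47 / 7.483315 = 6.28

6.28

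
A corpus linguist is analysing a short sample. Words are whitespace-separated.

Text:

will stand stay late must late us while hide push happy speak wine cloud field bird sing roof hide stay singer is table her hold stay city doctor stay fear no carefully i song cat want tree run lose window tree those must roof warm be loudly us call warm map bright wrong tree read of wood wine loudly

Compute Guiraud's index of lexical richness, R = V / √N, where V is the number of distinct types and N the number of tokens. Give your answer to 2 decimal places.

5.99

N = 59, V = 46.
√N = 7.681146
R = 46 / 7.681146 = 5.99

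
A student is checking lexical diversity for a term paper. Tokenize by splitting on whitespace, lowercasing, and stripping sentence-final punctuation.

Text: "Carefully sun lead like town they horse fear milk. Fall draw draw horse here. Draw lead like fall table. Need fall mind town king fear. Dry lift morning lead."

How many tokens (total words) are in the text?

Tokens: carefully, sun, lead, like, town, they, horse, fear, milk, fall, draw, draw, horse, here, draw, lead, like, fall, table, need, fall, mind, town, king, fear, dry, lift, morning, lead
N = 29

29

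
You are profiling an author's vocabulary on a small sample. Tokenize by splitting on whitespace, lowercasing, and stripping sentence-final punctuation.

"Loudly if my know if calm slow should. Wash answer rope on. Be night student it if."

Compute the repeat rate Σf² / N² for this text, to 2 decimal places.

0.08

Frequencies: if:3, loudly:1, my:1, know:1, calm:1, slow:1, should:1, wash:1, answer:1, rope:1, on:1, be:1, night:1, student:1, it:1
Σf² = 23; N² = 289
Repeat rate = 23 / 289 = 0.08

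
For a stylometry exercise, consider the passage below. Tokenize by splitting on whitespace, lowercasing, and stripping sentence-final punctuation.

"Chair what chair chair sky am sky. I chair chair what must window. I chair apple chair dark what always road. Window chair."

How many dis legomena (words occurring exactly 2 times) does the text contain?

Frequencies: chair:8, what:3, sky:2, i:2, window:2, am:1, must:1, apple:1, dark:1, always:1, road:1
Words with frequency 2: i, sky, window

3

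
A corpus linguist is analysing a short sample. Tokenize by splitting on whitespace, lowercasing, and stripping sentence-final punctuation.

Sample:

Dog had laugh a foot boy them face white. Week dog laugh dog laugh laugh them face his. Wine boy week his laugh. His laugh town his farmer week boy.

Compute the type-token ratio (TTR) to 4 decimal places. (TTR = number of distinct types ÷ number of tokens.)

0.4667

N = 30 tokens, V = 14 types.
TTR = V / N = 14 / 30 = 0.4667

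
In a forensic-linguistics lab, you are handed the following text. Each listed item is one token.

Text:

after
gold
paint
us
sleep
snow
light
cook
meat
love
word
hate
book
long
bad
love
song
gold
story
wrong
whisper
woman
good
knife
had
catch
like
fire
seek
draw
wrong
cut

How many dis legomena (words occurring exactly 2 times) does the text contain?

3

Frequencies: gold:2, love:2, wrong:2, after:1, paint:1, us:1, sleep:1, snow:1, light:1, cook:1, meat:1, word:1, hate:1, book:1, long:1, bad:1, song:1, story:1, whisper:1, woman:1, … (9 more, each freq 1)
Words with frequency 2: gold, love, wrong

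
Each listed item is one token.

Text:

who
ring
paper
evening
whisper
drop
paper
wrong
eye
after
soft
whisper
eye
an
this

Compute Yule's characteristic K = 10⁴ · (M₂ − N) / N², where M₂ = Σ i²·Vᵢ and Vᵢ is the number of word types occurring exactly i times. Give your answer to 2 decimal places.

266.67

Frequencies: paper:2, whisper:2, eye:2, who:1, ring:1, evening:1, drop:1, wrong:1, after:1, soft:1, an:1, this:1
N = 15. Frequency spectrum: V_1=9, V_2=3
M₂ = 1²·9 + 2²·3 = 21
K = 10000 × (21 − 15) / 15² = 266.67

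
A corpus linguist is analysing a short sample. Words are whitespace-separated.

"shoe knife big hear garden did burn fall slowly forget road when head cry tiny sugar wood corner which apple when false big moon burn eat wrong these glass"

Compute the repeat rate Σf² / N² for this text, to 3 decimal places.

Frequencies: big:2, burn:2, when:2, shoe:1, knife:1, hear:1, garden:1, did:1, fall:1, slowly:1, forget:1, road:1, head:1, cry:1, tiny:1, sugar:1, wood:1, corner:1, which:1, apple:1, … (6 more, each freq 1)
Σf² = 35; N² = 841
Repeat rate = 35 / 841 = 0.042

0.042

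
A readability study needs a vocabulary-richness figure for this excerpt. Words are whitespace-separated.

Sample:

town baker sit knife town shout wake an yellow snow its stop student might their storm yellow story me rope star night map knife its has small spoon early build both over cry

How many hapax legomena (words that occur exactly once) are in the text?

25

Frequencies: town:2, knife:2, yellow:2, its:2, baker:1, sit:1, shout:1, wake:1, an:1, snow:1, stop:1, student:1, might:1, their:1, storm:1, story:1, me:1, rope:1, star:1, night:1, … (9 more, each freq 1)
Hapax (freq=1): an, baker, both, build, cry, early, has, map, me, might, night, over, rope, shout, sit, small, snow, spoon, star, stop, storm, story, student, their, wake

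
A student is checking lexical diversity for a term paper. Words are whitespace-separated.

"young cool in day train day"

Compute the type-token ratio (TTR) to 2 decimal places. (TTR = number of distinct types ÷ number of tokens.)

0.83

N = 6 tokens, V = 5 types.
TTR = V / N = 5 / 6 = 0.83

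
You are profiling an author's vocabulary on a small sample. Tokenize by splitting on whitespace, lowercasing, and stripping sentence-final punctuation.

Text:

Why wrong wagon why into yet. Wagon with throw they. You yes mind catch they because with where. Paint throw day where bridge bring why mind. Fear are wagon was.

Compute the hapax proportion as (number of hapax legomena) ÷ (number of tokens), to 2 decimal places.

0.47

Frequencies: why:3, wagon:3, with:2, throw:2, they:2, mind:2, where:2, wrong:1, into:1, yet:1, you:1, yes:1, catch:1, because:1, paint:1, day:1, bridge:1, bring:1, fear:1, are:1, … (1 more, each freq 1)
Hapax count = 14; token count = 30.
Ratio = 14 / 30 = 0.47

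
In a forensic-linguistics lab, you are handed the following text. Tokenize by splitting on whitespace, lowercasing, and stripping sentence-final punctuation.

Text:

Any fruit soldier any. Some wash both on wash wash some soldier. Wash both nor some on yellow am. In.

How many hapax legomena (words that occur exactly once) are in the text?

Frequencies: wash:4, some:3, any:2, soldier:2, both:2, on:2, fruit:1, nor:1, yellow:1, am:1, in:1
Hapax (freq=1): am, fruit, in, nor, yellow

5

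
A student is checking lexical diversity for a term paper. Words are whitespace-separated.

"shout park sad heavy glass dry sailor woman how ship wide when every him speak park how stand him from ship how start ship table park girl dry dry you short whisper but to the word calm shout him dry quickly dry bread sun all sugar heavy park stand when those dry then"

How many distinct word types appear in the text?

35

Distinct types: {all, bread, but, calm, dry, every, from, girl, glass, heavy, him, how, park, quickly, sad, sailor, ship, short, shout, speak, stand, start, sugar, sun, table, the, then, those, to, when, whisper, wide, woman, word, you}
V = 35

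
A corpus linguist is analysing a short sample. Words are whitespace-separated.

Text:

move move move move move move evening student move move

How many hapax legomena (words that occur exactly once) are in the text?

2

Frequencies: move:8, evening:1, student:1
Hapax (freq=1): evening, student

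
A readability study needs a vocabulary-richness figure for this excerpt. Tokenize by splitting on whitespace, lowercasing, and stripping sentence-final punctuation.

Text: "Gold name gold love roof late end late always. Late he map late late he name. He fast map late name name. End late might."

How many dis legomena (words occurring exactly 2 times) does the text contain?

3

Frequencies: late:7, name:4, he:3, gold:2, end:2, map:2, love:1, roof:1, always:1, fast:1, might:1
Words with frequency 2: end, gold, map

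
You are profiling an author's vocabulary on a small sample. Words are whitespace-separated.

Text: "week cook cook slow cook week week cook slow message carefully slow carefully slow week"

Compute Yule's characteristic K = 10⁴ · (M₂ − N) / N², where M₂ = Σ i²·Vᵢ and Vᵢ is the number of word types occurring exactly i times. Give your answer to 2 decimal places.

1688.89

Frequencies: week:4, cook:4, slow:4, carefully:2, message:1
N = 15. Frequency spectrum: V_1=1, V_2=1, V_4=3
M₂ = 1²·1 + 2²·1 + 4²·3 = 53
K = 10000 × (53 − 15) / 15² = 1688.89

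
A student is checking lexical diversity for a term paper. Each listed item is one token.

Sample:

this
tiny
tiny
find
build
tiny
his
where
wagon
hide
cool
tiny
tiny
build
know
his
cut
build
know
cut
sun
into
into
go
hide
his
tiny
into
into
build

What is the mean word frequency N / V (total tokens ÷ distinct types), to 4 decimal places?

2.1429

N = 30 tokens, V = 14 types.
Mean frequency = N / V = 30 / 14 = 2.1429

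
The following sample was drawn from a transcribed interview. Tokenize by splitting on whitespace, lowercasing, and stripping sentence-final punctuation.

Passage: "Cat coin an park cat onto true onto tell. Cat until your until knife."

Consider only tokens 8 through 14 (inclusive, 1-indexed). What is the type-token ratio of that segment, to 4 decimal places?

0.8571

Segment tokens 8–14: onto, tell, cat, until, your, until, knife
Segment N = 7, segment V = 6.
TTR = 6 / 7 = 0.8571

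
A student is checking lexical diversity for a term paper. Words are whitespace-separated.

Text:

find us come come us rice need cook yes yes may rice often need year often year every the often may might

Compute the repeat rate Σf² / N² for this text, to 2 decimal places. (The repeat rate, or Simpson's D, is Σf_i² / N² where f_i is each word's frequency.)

0.09

Frequencies: often:3, us:2, come:2, rice:2, need:2, yes:2, may:2, year:2, find:1, cook:1, every:1, the:1, might:1
Σf² = 42; N² = 484
Repeat rate = 42 / 484 = 0.09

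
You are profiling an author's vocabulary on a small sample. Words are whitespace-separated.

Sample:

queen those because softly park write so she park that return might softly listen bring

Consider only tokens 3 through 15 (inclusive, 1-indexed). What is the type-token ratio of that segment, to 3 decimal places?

0.846

Segment tokens 3–15: because, softly, park, write, so, she, park, that, return, might, softly, listen, bring
Segment N = 13, segment V = 11.
TTR = 11 / 13 = 0.846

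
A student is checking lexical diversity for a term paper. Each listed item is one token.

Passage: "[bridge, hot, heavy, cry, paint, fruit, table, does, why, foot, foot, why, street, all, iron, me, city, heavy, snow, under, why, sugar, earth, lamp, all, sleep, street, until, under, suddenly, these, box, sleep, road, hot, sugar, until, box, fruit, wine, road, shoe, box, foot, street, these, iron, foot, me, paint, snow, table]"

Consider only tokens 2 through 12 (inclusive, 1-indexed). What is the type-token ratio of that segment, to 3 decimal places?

Segment tokens 2–12: hot, heavy, cry, paint, fruit, table, does, why, foot, foot, why
Segment N = 11, segment V = 9.
TTR = 9 / 11 = 0.818

0.818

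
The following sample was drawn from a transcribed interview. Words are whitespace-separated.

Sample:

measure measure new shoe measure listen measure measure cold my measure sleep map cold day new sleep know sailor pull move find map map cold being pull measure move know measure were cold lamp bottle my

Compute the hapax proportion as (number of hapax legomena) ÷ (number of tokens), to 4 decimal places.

Frequencies: measure:8, cold:4, map:3, new:2, my:2, sleep:2, know:2, pull:2, move:2, shoe:1, listen:1, day:1, sailor:1, find:1, being:1, were:1, lamp:1, bottle:1
Hapax count = 9; token count = 36.
Ratio = 9 / 36 = 0.2500

0.2500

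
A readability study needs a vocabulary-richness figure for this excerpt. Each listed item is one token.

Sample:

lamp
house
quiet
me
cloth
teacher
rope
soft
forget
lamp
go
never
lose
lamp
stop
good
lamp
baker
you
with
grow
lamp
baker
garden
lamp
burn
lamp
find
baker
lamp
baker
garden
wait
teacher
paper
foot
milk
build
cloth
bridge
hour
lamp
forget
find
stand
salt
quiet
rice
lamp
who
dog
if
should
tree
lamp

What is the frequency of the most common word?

Frequencies: lamp:11, baker:4, quiet:2, cloth:2, teacher:2, forget:2, garden:2, find:2, house:1, me:1, rope:1, soft:1, go:1, never:1, lose:1, stop:1, good:1, you:1, with:1, grow:1, … (16 more, each freq 1)
Most common: 'lamp' with frequency 11.

11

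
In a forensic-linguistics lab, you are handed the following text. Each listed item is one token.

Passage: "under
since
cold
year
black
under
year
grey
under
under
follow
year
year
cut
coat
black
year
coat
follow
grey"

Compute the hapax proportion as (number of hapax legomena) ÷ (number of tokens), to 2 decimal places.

0.15

Frequencies: year:5, under:4, black:2, grey:2, follow:2, coat:2, since:1, cold:1, cut:1
Hapax count = 3; token count = 20.
Ratio = 3 / 20 = 0.15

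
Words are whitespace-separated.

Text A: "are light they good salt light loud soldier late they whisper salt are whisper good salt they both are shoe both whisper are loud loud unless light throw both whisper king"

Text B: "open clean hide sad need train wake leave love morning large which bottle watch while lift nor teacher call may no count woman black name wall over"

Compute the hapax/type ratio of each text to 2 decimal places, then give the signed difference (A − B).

-0.57

A: hapax=6, V=14, ratio=0.43
B: hapax=27, V=27, ratio=1.00
Difference = 0.43 − 1.00 = -0.57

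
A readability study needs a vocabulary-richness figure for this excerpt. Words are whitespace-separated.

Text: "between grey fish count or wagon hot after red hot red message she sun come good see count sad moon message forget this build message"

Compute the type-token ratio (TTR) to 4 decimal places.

0.8000

N = 25 tokens, V = 20 types.
TTR = V / N = 20 / 25 = 0.8000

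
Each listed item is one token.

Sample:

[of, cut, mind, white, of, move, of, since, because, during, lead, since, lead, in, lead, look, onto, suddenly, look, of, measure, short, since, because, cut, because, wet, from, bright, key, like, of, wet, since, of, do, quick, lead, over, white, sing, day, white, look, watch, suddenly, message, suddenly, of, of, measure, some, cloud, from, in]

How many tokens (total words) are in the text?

Tokens: of, cut, mind, white, of, move, of, since, because, during, lead, since, lead, in, lead, look, onto, suddenly, look, of, measure, short, since, because, cut, because, wet, from, bright, key, like, of, wet, since, of, do, quick, lead, over, white, sing, day, white, look, watch, suddenly, message, suddenly, of, of, measure, some, cloud, from, in
N = 55

55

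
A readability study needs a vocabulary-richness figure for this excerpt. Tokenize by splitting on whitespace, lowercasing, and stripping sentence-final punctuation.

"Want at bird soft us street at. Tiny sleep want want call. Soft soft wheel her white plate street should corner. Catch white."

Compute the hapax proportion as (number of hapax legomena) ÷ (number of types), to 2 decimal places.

Frequencies: want:3, soft:3, at:2, street:2, white:2, bird:1, us:1, tiny:1, sleep:1, call:1, wheel:1, her:1, plate:1, should:1, corner:1, catch:1
Hapax count = 11; type count = 16.
Ratio = 11 / 16 = 0.69

0.69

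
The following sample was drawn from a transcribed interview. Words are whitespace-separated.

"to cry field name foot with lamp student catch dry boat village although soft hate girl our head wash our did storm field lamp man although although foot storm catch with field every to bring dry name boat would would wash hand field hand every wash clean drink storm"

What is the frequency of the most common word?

Frequencies: field:4, although:3, wash:3, storm:3, to:2, name:2, foot:2, with:2, lamp:2, catch:2, dry:2, boat:2, our:2, every:2, would:2, hand:2, cry:1, student:1, village:1, soft:1, … (8 more, each freq 1)
Most common: 'field' with frequency 4.

4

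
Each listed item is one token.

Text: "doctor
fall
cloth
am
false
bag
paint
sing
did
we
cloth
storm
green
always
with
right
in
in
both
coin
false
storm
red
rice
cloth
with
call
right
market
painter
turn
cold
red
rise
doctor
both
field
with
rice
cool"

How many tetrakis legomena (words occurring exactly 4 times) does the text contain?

Frequencies: cloth:3, with:3, doctor:2, false:2, storm:2, right:2, in:2, both:2, red:2, rice:2, fall:1, am:1, bag:1, paint:1, sing:1, did:1, we:1, green:1, always:1, coin:1, … (8 more, each freq 1)
Words with frequency 4: (none)

0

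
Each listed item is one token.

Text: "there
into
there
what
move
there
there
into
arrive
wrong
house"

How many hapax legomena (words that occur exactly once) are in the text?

5

Frequencies: there:4, into:2, what:1, move:1, arrive:1, wrong:1, house:1
Hapax (freq=1): arrive, house, move, what, wrong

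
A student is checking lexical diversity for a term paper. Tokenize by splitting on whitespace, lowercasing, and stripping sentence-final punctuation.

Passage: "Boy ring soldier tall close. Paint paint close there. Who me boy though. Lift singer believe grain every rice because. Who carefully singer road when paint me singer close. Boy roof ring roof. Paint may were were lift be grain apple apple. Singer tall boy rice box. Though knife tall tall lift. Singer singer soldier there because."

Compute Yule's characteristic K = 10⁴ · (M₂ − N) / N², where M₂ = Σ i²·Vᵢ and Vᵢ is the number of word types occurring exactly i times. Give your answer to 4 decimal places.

Frequencies: singer:6, boy:4, tall:4, paint:4, close:3, lift:3, ring:2, soldier:2, there:2, who:2, me:2, though:2, grain:2, rice:2, because:2, roof:2, were:2, apple:2, believe:1, every:1, … (7 more, each freq 1)
N = 57. Frequency spectrum: V_1=9, V_2=12, V_3=2, V_4=3, V_6=1
M₂ = 1²·9 + 2²·12 + 3²·2 + 4²·3 + 6²·1 = 159
K = 10000 × (159 − 57) / 57² = 313.9428

313.9428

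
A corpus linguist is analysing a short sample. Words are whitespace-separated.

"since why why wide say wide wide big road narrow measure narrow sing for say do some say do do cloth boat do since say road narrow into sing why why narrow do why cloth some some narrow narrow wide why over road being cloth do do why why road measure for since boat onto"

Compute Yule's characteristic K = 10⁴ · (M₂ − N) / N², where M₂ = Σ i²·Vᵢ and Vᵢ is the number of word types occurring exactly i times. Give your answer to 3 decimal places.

628.099

Frequencies: why:8, do:7, narrow:6, wide:4, say:4, road:4, since:3, some:3, cloth:3, measure:2, sing:2, for:2, boat:2, big:1, into:1, over:1, being:1, onto:1
N = 55. Frequency spectrum: V_1=5, V_2=4, V_3=3, V_4=3, V_6=1, V_7=1, V_8=1
M₂ = 1²·5 + 2²·4 + 3²·3 + 4²·3 + 6²·1 + 7²·1 + 8²·1 = 245
K = 10000 × (245 − 55) / 55² = 628.099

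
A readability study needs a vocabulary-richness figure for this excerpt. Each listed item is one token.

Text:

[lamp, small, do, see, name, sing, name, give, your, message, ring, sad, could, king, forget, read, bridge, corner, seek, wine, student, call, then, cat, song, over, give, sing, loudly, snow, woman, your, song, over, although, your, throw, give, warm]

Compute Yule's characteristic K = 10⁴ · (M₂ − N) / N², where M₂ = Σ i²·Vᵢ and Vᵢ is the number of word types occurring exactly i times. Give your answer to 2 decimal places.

131.49

Frequencies: give:3, your:3, name:2, sing:2, song:2, over:2, lamp:1, small:1, do:1, see:1, message:1, ring:1, sad:1, could:1, king:1, forget:1, read:1, bridge:1, corner:1, seek:1, … (11 more, each freq 1)
N = 39. Frequency spectrum: V_1=25, V_2=4, V_3=2
M₂ = 1²·25 + 2²·4 + 3²·2 = 59
K = 10000 × (59 − 39) / 39² = 131.49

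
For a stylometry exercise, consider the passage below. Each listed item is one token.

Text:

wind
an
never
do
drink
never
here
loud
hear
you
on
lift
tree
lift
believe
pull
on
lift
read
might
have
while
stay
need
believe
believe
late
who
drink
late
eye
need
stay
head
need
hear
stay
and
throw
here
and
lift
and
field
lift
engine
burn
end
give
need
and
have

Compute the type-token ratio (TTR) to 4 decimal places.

N = 52 tokens, V = 31 types.
TTR = V / N = 31 / 52 = 0.5962

0.5962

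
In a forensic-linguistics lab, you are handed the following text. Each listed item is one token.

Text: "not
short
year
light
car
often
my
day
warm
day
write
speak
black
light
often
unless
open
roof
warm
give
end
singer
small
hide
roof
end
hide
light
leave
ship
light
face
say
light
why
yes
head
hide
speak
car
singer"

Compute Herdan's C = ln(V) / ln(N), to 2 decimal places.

N = 41, V = 27.
ln(V) = 3.295837, ln(N) = 3.713572
C = 3.295837 / 3.713572 = 0.89

0.89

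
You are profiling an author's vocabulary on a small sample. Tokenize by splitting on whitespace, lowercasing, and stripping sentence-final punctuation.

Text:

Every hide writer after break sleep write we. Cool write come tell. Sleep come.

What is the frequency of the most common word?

Frequencies: sleep:2, write:2, come:2, every:1, hide:1, writer:1, after:1, break:1, we:1, cool:1, tell:1
Most common: 'sleep' with frequency 2.

2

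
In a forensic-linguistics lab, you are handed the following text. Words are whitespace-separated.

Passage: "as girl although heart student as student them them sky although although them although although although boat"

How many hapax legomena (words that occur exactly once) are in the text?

4

Frequencies: although:6, them:3, as:2, student:2, girl:1, heart:1, sky:1, boat:1
Hapax (freq=1): boat, girl, heart, sky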